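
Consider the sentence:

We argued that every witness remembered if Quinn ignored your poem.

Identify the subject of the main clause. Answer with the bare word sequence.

we

"we" is the NP that combines with the VP headed by "argued" to form the main clause — the subject.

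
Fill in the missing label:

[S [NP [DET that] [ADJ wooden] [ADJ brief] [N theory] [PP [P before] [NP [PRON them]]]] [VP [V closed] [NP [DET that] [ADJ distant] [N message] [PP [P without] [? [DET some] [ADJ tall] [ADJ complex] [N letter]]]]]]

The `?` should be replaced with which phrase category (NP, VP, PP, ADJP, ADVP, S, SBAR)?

NP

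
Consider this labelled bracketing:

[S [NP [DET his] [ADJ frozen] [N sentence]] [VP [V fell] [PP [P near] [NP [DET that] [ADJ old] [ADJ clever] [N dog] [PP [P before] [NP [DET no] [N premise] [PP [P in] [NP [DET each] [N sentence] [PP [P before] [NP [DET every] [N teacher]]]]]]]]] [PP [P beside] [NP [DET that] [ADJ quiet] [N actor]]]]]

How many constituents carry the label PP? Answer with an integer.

Listing each PP by its span: [PP near that old clever dog before no premise in each sentence before every teacher]; [PP before no premise in each sentence before every teacher]; [PP in each sentence before every teacher]; [PP before every teacher]; [PP beside that quiet actor] — that makes 5.

5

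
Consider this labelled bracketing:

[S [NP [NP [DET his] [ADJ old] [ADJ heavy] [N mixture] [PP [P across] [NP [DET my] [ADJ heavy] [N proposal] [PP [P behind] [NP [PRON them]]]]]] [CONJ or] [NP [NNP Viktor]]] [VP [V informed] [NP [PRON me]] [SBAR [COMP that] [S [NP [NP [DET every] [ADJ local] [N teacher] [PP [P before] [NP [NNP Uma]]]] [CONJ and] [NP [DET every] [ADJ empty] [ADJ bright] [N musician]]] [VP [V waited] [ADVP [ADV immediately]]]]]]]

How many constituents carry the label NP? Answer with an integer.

10

Scanning left to right, an opening `[NP` appears at word positions 1, 1, 6, 10, 12, 14, 16, 16, 20, 22 — 10 in total.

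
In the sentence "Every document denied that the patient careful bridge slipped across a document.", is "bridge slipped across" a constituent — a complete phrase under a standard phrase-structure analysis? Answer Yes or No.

No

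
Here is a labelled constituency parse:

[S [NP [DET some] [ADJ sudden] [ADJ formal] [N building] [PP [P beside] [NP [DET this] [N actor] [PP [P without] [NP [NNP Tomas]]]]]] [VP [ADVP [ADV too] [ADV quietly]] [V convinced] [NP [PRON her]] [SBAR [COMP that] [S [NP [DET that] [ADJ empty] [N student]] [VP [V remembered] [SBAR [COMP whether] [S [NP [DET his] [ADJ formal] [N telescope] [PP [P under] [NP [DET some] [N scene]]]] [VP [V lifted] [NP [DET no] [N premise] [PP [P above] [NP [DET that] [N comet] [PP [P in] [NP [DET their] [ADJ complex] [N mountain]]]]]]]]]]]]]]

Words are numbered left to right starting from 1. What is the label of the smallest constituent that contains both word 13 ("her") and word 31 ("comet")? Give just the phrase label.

Both words fall inside [VP too quietly convinced her that that empty student remembered whether his formal telescope under some scene lifted no premise above that comet in their complex mountain] (words 10–35), and no smaller constituent contains them both. Label: VP.

VP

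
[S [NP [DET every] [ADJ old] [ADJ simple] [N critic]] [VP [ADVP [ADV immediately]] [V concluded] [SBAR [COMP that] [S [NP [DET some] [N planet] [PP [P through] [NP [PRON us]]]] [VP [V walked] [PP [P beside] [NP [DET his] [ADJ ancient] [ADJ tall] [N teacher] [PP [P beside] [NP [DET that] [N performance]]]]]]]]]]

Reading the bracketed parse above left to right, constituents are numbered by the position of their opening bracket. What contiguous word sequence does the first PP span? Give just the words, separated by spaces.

The PP opening brackets appear, in order, over: "through us"; "beside his ancient tall teacher beside that performance"; "beside that performance". The first one spans "through us".

through us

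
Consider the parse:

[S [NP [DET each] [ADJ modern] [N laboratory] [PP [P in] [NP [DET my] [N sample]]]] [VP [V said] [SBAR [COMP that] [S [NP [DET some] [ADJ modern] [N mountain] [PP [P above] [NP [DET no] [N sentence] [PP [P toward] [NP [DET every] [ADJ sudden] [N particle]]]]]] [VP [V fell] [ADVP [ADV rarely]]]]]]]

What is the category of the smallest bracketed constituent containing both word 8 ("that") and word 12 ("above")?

SBAR

Word 8 lies under S → VP → SBAR → COMP; word 12 lies under S → VP → SBAR → S → NP → PP → P. The lowest shared node is the SBAR.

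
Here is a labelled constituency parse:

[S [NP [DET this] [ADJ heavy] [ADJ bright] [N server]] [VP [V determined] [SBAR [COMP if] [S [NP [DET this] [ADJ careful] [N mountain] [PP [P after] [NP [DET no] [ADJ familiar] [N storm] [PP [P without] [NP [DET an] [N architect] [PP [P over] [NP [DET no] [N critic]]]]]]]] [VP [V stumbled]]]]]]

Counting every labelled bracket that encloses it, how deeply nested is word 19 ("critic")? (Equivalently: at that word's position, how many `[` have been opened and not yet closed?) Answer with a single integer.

The word sits inside N, which is inside NP, inside PP, inside NP, inside PP, inside NP, inside PP, inside NP, inside S, inside SBAR, inside VP, inside S — 12 brackets in all.

12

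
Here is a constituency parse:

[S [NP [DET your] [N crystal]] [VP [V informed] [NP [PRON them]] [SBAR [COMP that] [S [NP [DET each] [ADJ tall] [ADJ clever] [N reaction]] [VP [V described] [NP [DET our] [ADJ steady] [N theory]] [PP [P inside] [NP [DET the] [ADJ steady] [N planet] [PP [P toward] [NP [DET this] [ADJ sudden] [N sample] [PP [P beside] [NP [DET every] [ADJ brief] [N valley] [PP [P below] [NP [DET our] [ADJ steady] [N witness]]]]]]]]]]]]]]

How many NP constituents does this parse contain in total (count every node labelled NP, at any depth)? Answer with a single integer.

8

The NP constituents are: [NP your crystal]; [NP them]; [NP each tall clever reaction]; [NP our steady theory]; [NP the steady planet toward this sudden sample beside every brief valley below our steady witness]; [NP this sudden sample beside every brief valley below our steady witness] …. Total: 8.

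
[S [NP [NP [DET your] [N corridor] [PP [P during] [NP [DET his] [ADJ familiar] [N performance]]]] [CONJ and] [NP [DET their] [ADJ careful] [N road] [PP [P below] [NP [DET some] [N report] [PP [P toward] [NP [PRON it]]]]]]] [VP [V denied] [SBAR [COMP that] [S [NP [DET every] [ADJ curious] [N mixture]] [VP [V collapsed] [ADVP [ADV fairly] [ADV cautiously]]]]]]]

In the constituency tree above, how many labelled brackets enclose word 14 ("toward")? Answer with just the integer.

7

The word sits inside P, which is inside PP, inside NP, inside PP, inside NP, inside NP, inside S — 7 brackets in all.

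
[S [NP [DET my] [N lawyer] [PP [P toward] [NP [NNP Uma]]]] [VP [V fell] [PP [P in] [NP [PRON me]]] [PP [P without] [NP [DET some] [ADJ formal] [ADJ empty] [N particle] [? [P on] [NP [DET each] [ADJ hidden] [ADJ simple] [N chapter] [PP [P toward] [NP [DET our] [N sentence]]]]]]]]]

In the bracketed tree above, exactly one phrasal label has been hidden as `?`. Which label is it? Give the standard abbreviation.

The `?` node immediately contains: P 'on', NP. That is the internal structure of a prepositional phrase, so the label is PP.

PP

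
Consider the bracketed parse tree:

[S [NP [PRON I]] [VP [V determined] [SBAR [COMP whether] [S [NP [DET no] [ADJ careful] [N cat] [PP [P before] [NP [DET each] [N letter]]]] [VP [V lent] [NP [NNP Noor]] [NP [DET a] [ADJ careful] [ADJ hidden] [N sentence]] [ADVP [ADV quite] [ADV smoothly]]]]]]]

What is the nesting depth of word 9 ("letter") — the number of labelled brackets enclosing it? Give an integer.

8

The word sits inside N, which is inside NP, inside PP, inside NP, inside S, inside SBAR, inside VP, inside S — 8 brackets in all.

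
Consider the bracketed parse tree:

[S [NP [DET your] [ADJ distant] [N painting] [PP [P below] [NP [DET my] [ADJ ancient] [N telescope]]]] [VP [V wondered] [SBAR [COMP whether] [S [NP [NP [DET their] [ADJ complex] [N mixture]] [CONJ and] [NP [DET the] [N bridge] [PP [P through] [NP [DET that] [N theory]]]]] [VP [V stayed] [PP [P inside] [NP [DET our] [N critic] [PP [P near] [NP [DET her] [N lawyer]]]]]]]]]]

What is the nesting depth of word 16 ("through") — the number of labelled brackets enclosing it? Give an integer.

8

Path from the root down to the word: S → VP → SBAR → S → NP → NP → PP → P. That is 8 enclosing brackets.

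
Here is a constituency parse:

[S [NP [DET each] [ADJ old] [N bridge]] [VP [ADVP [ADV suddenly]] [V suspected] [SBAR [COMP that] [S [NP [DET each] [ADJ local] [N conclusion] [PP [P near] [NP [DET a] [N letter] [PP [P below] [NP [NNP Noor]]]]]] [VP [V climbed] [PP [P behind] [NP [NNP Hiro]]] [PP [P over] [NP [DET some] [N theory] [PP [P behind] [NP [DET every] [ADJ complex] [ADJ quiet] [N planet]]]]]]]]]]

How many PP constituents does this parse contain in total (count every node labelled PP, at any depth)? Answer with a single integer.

Listing each PP by its span: [PP near a letter below Noor]; [PP below Noor]; [PP behind Hiro]; [PP over some theory behind every complex quiet planet]; [PP behind every complex quiet planet] — that makes 5.

5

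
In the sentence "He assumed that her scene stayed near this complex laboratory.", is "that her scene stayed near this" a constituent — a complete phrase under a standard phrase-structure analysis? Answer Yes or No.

"that" belongs to the complementizer "that" while "this" belongs to the clause "her scene stayed near this complex laboratory"; a span that runs across that boundary is not a single phrase.

No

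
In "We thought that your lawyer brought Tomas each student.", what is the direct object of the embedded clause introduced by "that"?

each student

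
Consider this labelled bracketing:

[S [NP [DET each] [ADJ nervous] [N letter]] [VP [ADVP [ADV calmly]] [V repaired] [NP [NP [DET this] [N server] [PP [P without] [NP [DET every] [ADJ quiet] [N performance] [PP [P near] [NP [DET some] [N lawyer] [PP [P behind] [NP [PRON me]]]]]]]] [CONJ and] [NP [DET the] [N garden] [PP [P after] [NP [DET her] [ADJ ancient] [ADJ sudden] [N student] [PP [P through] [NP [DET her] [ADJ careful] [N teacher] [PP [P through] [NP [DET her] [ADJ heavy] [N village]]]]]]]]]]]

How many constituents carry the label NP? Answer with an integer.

10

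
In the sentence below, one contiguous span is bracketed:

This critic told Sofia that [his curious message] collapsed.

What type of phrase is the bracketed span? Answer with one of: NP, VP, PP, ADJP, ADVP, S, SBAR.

NP

The span is built around the noun "message" — a noun phrase (NP).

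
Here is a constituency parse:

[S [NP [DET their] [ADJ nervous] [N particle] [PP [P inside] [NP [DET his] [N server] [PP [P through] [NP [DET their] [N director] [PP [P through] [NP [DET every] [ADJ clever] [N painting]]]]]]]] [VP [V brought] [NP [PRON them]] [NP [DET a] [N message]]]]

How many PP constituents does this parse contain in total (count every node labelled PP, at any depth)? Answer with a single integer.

The PP constituents are: [PP inside his server through their director through every clever painting]; [PP through their director through every clever painting]; [PP through every clever painting]. Total: 3.

3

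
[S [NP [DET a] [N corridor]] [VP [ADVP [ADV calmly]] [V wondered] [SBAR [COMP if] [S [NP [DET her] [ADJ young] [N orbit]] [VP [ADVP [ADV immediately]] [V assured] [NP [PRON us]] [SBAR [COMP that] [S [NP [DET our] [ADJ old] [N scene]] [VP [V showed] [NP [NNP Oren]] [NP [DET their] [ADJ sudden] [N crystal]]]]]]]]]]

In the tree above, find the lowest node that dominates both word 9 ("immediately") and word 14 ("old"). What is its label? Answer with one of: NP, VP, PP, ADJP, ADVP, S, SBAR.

VP

Both words fall inside [VP immediately assured us that our old scene showed Oren their sudden crystal] (words 9–20), and no smaller constituent contains them both. Label: VP.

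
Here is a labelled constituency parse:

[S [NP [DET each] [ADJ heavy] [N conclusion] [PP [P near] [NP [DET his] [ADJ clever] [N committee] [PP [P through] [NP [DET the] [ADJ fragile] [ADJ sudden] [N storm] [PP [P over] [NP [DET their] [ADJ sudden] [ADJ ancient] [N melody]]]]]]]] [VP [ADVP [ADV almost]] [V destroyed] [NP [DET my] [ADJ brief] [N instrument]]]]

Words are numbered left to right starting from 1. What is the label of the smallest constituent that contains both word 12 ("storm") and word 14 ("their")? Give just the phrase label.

NP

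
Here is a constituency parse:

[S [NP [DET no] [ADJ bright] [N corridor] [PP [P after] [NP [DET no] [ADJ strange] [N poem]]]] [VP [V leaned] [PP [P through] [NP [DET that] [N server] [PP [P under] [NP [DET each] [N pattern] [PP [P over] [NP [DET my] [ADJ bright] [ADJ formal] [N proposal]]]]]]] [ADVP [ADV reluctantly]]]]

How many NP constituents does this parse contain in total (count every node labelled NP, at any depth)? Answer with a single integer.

Listing each NP by its span: [NP no bright corridor after no strange poem]; [NP no strange poem]; [NP that server under each pattern over my bright formal proposal]; [NP each pattern over my bright formal proposal]; [NP my bright formal proposal] — that makes 5.

5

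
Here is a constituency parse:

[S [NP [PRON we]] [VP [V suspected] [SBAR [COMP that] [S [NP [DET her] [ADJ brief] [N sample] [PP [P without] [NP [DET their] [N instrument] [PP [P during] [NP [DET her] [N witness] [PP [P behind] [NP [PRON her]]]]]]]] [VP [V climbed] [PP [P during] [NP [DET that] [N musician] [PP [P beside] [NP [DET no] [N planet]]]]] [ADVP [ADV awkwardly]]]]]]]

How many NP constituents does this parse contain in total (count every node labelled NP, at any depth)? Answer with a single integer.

7

Listing each NP by its span: [NP we]; [NP her brief sample without their instrument during her witness behind her]; [NP their instrument during her witness behind her]; [NP her witness behind her]; [NP her]; [NP that musician beside no planet] … — that makes 7.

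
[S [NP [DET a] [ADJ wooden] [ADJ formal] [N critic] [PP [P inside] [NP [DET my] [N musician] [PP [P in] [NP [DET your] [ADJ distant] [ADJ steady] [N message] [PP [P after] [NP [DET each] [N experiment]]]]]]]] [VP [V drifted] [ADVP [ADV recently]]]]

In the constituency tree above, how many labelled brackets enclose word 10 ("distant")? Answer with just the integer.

7

Counting open brackets not yet closed at "distant": [S [NP [PP [NP [PP [NP [ADJ = 7.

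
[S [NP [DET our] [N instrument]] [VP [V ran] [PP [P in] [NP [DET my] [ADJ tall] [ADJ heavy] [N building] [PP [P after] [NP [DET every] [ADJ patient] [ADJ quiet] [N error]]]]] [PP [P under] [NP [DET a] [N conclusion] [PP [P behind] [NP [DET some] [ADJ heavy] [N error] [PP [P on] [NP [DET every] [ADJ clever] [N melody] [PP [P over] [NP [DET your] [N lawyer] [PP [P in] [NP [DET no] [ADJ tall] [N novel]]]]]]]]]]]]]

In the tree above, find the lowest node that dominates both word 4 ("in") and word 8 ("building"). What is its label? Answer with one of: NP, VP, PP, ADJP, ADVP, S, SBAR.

PP

The smallest bracket enclosing both words is [PP in my tall heavy building after every patient quiet error], so the label is PP.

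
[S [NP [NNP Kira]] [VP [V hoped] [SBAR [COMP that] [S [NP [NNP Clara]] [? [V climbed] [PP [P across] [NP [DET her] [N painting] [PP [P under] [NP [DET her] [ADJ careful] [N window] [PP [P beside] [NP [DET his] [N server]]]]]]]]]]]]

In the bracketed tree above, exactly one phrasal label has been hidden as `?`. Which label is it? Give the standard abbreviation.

The `?` node immediately contains: V 'climbed', PP. That is the internal structure of a verb phrase, so the label is VP.

VP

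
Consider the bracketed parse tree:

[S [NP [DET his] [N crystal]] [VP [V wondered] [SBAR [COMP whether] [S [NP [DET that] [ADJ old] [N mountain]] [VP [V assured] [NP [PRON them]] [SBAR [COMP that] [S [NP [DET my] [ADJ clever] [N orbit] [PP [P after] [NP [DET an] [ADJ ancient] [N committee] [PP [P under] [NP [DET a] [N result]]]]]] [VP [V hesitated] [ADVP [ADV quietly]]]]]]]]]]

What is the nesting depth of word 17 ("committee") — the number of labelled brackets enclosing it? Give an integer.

Counting open brackets not yet closed at "committee": [S [VP [SBAR [S [VP [SBAR [S [NP [PP [NP [N = 11.

11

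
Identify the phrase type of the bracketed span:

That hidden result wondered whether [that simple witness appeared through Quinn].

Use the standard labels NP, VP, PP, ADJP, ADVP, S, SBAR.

S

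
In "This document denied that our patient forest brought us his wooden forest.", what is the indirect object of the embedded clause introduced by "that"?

us

"brought" heads the VP of the embedded clause introduced by "that", and "us" is its indirect object.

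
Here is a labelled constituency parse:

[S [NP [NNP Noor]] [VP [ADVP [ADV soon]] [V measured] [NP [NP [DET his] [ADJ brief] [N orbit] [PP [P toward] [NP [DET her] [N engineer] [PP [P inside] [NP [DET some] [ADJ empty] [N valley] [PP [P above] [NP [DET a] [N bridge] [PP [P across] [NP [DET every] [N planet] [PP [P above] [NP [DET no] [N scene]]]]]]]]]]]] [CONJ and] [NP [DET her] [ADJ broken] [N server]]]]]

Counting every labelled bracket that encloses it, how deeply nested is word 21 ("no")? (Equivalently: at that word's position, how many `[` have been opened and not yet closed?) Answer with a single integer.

15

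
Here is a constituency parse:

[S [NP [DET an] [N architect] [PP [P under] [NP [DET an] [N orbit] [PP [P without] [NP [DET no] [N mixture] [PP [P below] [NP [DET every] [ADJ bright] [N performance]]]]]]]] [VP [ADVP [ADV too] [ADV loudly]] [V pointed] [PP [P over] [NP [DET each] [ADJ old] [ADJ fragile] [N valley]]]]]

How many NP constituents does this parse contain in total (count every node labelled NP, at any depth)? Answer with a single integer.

5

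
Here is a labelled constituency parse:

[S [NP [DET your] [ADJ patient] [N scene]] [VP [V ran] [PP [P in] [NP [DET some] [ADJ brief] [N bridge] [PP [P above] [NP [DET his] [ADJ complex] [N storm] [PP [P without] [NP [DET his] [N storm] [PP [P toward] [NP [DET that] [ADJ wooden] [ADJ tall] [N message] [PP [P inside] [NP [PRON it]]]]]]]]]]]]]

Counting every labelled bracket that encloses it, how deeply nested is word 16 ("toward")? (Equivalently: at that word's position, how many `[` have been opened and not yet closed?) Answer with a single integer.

10

Path from the root down to the word: S → VP → PP → NP → PP → NP → PP → NP → PP → P. That is 10 enclosing brackets.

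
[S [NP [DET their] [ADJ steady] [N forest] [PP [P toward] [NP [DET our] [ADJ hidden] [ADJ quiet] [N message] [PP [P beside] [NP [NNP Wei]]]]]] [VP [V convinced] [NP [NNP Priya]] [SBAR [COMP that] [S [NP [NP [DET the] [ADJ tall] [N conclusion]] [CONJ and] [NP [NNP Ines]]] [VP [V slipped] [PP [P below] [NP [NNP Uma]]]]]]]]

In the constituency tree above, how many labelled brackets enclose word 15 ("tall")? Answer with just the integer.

7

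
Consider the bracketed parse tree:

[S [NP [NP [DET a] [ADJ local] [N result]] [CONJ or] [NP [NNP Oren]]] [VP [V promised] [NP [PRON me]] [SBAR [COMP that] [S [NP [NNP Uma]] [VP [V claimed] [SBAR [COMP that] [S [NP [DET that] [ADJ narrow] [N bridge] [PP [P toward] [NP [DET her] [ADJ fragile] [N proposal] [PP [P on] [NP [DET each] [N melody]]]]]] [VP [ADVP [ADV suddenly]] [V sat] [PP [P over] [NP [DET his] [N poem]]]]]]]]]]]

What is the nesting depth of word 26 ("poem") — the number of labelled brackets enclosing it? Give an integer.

Counting open brackets not yet closed at "poem": [S [VP [SBAR [S [VP [SBAR [S [VP [PP [NP [N = 11.

11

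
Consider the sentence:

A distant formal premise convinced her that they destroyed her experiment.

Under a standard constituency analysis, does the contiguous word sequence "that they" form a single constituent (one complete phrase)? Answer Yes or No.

"that" belongs to the complementizer "that" while "they" belongs to the clause "they destroyed her experiment"; a span that runs across that boundary is not a single phrase.

No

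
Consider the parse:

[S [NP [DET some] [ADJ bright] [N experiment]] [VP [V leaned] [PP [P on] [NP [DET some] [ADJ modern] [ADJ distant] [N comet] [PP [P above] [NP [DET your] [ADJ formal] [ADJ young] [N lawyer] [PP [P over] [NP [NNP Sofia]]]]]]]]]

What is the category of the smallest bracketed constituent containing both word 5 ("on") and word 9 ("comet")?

PP

Both words fall inside [PP on some modern distant comet above your formal young lawyer over Sofia] (words 5–16), and no smaller constituent contains them both. Label: PP.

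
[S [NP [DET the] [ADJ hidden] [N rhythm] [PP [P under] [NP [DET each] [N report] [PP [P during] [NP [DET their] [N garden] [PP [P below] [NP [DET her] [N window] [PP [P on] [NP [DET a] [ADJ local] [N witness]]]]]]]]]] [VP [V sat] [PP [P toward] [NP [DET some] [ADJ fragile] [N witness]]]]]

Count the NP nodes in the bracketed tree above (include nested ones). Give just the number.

6

Listing each NP by its span: [NP the hidden rhythm under each report during their garden below her window on a local witness]; [NP each report during their garden below her window on a local witness]; [NP their garden below her window on a local witness]; [NP her window on a local witness]; [NP a local witness]; [NP some fragile witness] — that makes 6.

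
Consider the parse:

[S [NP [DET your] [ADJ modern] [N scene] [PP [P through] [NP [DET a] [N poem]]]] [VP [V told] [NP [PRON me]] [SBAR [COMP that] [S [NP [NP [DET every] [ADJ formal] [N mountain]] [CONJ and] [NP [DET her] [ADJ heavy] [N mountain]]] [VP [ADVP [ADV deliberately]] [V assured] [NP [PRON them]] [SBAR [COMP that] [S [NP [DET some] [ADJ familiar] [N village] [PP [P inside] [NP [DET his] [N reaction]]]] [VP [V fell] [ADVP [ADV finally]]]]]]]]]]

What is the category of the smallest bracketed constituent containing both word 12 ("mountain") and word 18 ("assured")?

Both words fall inside [S every formal mountain and her heavy mountain deliberately assured them that some familiar village inside his reaction fell finally] (words 10–28), and no smaller constituent contains them both. Label: S.

S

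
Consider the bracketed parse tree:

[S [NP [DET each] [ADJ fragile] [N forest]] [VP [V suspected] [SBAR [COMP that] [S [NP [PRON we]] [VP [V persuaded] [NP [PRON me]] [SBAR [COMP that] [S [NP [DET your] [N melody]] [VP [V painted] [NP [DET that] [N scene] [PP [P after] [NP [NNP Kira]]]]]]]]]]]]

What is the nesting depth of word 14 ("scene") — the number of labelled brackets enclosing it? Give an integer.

Path from the root down to the word: S → VP → SBAR → S → VP → SBAR → S → VP → NP → N. That is 10 enclosing brackets.

10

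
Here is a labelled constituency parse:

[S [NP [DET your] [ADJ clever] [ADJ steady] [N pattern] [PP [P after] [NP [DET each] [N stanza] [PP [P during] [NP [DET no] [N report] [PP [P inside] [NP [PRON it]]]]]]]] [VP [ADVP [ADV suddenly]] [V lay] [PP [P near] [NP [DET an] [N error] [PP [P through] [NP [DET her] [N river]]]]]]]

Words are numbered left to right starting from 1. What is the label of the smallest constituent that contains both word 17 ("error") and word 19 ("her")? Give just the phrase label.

Word 17 lies under S → VP → PP → NP → N; word 19 lies under S → VP → PP → NP → PP → NP → DET. The lowest shared node is the NP.

NP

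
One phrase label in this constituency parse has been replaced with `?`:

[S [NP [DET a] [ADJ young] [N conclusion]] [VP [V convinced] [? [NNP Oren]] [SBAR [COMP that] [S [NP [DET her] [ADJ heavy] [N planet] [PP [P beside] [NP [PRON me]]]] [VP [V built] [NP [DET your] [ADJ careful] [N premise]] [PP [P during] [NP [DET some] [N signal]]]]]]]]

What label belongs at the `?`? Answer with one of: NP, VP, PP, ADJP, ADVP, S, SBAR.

Looking at what the `?` directly dominates — NNP 'Oren' — this is a noun phrase (NP).

NP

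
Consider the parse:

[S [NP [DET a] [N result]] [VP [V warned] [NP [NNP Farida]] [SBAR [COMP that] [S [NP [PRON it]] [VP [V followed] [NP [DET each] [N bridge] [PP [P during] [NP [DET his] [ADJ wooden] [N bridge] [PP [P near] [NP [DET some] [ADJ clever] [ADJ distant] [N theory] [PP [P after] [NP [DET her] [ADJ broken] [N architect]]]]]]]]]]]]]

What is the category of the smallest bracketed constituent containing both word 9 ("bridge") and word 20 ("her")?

Word 9 lies under S → VP → SBAR → S → VP → NP → N; word 20 lies under S → VP → SBAR → S → VP → NP → PP → NP → PP → NP → PP → NP → DET. The lowest shared node is the NP.

NP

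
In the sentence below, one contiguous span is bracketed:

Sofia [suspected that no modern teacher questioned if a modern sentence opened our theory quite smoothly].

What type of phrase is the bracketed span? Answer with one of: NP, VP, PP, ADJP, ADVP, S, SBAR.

The bracketed span "suspected that no modern teacher questioned if a modern sentence opened our theory quite smoothly" is headed by "suspected", making it a verb phrase (VP).

VP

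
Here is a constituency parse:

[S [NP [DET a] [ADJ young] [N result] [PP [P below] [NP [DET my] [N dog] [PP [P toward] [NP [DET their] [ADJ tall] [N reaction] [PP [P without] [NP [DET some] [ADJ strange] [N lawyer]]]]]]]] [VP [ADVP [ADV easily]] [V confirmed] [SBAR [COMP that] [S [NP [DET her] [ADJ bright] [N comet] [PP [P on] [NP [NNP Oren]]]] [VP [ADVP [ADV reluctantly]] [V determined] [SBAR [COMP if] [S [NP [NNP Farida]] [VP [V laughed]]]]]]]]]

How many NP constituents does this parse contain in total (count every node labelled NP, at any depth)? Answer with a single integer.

The NP constituents are: [NP a young result below my dog toward their tall reaction without some strange lawyer]; [NP my dog toward their tall reaction without some strange lawyer]; [NP their tall reaction without some strange lawyer]; [NP some strange lawyer]; [NP her bright comet on Oren]; [NP Oren] …. Total: 7.

7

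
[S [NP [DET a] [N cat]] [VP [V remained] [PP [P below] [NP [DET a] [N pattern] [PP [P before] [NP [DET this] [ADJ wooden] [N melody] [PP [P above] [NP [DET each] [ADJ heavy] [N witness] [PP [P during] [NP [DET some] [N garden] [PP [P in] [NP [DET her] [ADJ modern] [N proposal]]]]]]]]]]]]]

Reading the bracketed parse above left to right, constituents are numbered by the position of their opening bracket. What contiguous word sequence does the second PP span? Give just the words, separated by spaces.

Opening `[PP` markers occur at word positions 4, 7, 11, 15, 18; the second of these opens the constituent [PP before this wooden melody above each heavy witness during some garden in her modern proposal].

before this wooden melody above each heavy witness during some garden in her modern proposal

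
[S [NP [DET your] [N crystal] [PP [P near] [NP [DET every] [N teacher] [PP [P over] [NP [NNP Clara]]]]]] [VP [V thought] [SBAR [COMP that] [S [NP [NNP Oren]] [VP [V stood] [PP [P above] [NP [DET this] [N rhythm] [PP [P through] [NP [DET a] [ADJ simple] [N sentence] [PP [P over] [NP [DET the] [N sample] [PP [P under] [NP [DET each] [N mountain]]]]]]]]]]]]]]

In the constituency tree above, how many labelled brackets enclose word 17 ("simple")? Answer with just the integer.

10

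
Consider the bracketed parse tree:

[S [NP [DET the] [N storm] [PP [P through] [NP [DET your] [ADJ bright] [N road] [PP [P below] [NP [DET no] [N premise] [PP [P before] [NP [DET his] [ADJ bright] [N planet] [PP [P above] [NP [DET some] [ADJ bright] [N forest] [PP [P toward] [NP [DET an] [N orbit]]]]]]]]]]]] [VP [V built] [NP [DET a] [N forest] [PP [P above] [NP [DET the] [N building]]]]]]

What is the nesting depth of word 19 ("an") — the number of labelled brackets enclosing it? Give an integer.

13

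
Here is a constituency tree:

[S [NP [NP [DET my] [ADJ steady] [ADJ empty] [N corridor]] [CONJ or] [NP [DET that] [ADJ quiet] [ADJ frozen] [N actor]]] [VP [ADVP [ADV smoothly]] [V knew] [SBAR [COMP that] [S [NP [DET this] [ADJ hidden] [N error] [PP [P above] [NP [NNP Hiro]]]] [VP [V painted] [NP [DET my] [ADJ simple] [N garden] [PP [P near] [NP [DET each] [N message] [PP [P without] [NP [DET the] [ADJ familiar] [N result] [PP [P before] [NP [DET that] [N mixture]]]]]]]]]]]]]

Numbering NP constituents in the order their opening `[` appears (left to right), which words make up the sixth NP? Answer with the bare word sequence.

my simple garden near each message without the familiar result before that mixture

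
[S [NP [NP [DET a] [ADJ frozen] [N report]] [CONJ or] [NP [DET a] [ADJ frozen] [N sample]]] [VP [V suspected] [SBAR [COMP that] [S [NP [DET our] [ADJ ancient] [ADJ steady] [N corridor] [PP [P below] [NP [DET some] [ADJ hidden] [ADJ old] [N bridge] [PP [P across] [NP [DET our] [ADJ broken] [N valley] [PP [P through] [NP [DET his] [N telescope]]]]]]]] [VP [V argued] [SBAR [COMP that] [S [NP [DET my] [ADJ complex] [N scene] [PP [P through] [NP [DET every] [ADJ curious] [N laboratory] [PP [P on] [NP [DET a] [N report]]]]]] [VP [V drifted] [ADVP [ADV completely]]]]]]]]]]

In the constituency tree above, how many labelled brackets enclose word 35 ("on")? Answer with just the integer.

12

Counting open brackets not yet closed at "on": [S [VP [SBAR [S [VP [SBAR [S [NP [PP [NP [PP [P = 12.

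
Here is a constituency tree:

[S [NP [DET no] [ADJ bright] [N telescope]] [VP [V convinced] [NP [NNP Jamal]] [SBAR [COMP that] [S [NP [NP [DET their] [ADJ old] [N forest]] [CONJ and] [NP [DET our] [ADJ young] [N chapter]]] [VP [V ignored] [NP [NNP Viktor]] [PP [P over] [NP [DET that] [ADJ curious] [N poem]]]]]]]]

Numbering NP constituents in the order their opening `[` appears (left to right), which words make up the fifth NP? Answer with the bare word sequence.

In left-to-right order the NP constituents are "no bright telescope"; "Jamal"; "their old forest and our young chapter"; "their old forest"; "our young chapter"; "Viktor"; "that curious poem". Number 5 is "our young chapter".

our young chapter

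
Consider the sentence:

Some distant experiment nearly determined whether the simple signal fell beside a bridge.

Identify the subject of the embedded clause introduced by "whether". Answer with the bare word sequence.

the simple signal

The subject of the embedded clause introduced by "whether" is the NP immediately before the verb "fell": "the simple signal".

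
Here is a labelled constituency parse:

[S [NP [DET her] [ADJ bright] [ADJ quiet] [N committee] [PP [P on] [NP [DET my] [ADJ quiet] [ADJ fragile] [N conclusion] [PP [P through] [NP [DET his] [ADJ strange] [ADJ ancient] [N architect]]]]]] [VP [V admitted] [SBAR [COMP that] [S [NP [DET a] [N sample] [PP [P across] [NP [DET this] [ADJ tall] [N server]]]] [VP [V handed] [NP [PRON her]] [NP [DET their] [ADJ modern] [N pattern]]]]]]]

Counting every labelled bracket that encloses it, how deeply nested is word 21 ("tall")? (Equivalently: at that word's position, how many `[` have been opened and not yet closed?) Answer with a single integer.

8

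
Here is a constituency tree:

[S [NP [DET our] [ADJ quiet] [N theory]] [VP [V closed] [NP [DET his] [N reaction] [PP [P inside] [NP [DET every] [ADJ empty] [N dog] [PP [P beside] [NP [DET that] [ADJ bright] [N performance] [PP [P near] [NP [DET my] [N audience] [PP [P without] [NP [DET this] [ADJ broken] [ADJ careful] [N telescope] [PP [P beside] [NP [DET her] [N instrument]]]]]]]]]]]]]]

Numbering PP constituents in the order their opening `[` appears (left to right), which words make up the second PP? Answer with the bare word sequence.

Opening `[PP` markers occur at word positions 7, 11, 15, 18, 23; the second of these opens the constituent [PP beside that bright performance near my audience without this broken careful telescope beside her instrument].

beside that bright performance near my audience without this broken careful telescope beside her instrument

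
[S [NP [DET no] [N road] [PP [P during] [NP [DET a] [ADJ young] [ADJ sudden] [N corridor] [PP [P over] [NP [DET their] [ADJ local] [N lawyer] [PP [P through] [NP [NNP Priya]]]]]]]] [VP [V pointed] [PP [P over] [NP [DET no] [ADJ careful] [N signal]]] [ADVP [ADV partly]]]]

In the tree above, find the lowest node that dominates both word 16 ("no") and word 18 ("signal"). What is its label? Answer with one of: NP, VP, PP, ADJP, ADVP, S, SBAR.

NP

Word 16 lies under S → VP → PP → NP → DET; word 18 lies under S → VP → PP → NP → N. The lowest shared node is the NP.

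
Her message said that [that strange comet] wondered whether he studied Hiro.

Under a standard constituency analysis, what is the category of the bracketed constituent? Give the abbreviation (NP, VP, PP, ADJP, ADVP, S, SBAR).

NP

The span is built around the noun "comet" — a noun phrase (NP).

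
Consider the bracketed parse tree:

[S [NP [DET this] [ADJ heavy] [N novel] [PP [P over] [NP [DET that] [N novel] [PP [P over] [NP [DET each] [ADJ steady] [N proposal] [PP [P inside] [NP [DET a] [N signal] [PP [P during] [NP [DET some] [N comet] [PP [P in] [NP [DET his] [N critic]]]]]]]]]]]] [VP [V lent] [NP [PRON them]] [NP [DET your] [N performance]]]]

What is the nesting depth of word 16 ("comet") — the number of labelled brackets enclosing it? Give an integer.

11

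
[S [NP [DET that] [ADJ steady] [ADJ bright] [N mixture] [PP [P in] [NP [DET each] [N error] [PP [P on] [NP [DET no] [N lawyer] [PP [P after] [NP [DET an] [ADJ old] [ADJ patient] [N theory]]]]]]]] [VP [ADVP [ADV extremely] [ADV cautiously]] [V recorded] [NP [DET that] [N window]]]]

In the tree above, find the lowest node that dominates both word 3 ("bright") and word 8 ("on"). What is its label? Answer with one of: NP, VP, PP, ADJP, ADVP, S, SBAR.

Word 3 lies under S → NP → ADJ; word 8 lies under S → NP → PP → NP → PP → P. The lowest shared node is the NP.

NP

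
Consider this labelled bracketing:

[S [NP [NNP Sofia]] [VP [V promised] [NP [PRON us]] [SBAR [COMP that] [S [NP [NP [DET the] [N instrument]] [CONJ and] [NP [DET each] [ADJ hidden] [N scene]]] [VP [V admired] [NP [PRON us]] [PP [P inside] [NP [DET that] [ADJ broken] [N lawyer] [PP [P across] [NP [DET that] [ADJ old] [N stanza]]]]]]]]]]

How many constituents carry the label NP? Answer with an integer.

8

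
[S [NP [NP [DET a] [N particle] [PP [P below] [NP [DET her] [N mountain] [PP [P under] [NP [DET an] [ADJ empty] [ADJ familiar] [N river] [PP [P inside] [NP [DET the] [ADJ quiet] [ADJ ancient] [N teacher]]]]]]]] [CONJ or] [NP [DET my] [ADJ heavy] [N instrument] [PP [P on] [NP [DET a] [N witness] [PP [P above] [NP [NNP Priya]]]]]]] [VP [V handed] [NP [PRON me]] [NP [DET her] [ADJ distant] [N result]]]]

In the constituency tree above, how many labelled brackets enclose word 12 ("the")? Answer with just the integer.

10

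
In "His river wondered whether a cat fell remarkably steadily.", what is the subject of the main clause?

"his river" is the NP that combines with the VP headed by "wondered" to form the main clause — the subject.

his river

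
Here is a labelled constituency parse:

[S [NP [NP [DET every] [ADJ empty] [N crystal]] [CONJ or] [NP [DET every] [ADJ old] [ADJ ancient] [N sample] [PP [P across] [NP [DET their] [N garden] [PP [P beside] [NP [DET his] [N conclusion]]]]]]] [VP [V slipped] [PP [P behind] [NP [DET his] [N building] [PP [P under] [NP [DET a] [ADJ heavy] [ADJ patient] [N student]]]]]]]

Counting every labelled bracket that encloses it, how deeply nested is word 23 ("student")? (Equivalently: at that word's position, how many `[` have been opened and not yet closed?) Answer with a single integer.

7

Path from the root down to the word: S → VP → PP → NP → PP → NP → N. That is 7 enclosing brackets.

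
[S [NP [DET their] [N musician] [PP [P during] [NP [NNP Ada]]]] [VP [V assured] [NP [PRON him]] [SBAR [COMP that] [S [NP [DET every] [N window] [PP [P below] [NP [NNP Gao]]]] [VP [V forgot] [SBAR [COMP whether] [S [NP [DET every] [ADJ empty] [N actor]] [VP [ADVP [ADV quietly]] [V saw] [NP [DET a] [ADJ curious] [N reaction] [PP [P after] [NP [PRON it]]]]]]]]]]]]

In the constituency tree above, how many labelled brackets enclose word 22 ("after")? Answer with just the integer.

The word sits inside P, which is inside PP, inside NP, inside VP, inside S, inside SBAR, inside VP, inside S, inside SBAR, inside VP, inside S — 11 brackets in all.

11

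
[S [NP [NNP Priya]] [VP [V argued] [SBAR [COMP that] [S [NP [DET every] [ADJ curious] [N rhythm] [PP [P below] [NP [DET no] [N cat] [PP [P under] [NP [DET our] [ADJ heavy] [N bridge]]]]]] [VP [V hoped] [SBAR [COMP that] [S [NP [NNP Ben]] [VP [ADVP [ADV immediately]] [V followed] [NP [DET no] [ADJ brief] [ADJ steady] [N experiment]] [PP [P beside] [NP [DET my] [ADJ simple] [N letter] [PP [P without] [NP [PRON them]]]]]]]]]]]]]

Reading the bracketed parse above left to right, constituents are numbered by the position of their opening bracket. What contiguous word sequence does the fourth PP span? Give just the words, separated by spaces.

Opening `[PP` markers occur at word positions 7, 10, 23, 27; the fourth of these opens the constituent [PP without them].

without them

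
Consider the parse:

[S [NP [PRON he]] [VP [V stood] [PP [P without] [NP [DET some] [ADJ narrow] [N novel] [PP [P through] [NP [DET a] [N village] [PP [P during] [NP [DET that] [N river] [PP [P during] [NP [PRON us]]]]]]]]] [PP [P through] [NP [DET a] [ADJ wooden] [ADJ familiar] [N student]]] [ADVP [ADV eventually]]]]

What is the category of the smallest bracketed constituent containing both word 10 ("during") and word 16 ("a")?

The smallest bracket enclosing both words is [VP stood without some narrow novel through a village during that river during us through a wooden familiar student eventually], so the label is VP.

VP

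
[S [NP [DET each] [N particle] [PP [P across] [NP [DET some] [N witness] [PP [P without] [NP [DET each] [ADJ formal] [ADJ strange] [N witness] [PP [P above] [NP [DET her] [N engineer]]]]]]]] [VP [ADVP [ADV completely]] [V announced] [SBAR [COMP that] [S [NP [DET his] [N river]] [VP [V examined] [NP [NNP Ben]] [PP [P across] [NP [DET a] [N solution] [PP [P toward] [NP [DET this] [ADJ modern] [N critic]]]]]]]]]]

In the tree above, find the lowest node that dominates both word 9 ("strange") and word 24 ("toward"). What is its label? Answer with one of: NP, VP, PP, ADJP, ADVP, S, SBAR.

S

The smallest bracket enclosing both words is [S each particle across some witness without each formal strange witness above her engineer completely announced that his river examined Ben across a solution toward this modern critic], so the label is S.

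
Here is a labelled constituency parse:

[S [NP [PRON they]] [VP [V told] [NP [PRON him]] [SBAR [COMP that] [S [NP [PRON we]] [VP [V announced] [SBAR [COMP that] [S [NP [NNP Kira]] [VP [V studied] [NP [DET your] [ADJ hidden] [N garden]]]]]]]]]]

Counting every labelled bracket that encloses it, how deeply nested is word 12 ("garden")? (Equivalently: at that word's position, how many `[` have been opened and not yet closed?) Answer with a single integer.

10

The word sits inside N, which is inside NP, inside VP, inside S, inside SBAR, inside VP, inside S, inside SBAR, inside VP, inside S — 10 brackets in all.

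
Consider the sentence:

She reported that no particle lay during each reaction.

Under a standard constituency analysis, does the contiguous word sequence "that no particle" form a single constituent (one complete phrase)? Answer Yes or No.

"that" belongs to the complementizer "that" while "particle" belongs to the clause "no particle lay during each reaction"; a span that runs across that boundary is not a single phrase.

No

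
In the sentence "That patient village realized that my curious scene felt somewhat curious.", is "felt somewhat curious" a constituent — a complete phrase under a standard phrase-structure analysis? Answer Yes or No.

"felt somewhat curious" is exactly the verb phrase [VP felt somewhat curious], a complete constituent.

Yes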